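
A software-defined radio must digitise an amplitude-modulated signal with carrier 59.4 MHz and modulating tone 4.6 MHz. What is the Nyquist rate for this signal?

128 MHz

AM sidebands sit at fc ± fm = 54.8 MHz and 64 MHz.
Highest-frequency component: 64 MHz.
Nyquist rate = 2 × 64 MHz = 128 MHz.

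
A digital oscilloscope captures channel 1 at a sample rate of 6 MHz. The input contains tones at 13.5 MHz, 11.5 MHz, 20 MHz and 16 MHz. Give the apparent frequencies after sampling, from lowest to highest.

0.5 MHz, 1.5 MHz, 2 MHz

fs/2 = 3 MHz.
13.5 MHz mod fs = 1.5 MHz.
1.5 MHz ≤ fs/2 = 3 MHz, appears at 1.5 MHz.
11.5 MHz mod fs = 5.5 MHz.
5.5 MHz > fs/2 = 3 MHz, folds to fs − 5.5 MHz = 0.5 MHz.
20 MHz mod fs = 2 MHz.
2 MHz ≤ fs/2 = 3 MHz, appears at 2 MHz.
16 MHz mod fs = 4 MHz.
4 MHz > fs/2 = 3 MHz, folds to fs − 4 MHz = 2 MHz.
Distinct values: {0.5 MHz, 1.5 MHz, 2 MHz}.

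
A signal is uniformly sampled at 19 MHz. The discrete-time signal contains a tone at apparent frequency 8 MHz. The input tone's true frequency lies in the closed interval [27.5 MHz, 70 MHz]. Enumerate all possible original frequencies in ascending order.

30 MHz, 46 MHz, 49 MHz, 65 MHz, 68 MHz

Frequencies that alias to 8 MHz are k·fs ± 8 MHz for integer k ≥ 0.
k=0: 8 MHz.
k=1: 11 MHz, 27 MHz.
k=2: 30 MHz, 46 MHz.
k=3: 49 MHz, 65 MHz.
k=4: 68 MHz, 84 MHz.
k=5: 87 MHz, 103 MHz.
Within [27.5 MHz, 70 MHz]: 30 MHz, 46 MHz, 49 MHz, 65 MHz, 68 MHz.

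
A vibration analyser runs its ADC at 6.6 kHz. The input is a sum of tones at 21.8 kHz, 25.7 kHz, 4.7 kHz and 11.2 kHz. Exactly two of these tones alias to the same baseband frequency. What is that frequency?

2 kHz

fs/2 = 3.3 kHz.
21.8 kHz mod fs = 2 kHz.
2 kHz ≤ fs/2 = 3.3 kHz, appears at 2 kHz.
25.7 kHz mod fs = 5.9 kHz.
5.9 kHz > fs/2 = 3.3 kHz, folds to fs − 5.9 kHz = 0.7 kHz.
4.7 kHz > fs/2 = 3.3 kHz, folds to fs − 4.7 kHz = 1.9 kHz.
11.2 kHz mod fs = 4.6 kHz.
4.6 kHz > fs/2 = 3.3 kHz, folds to fs − 4.6 kHz = 2 kHz.
11.2 kHz and 21.8 kHz both map to 2 kHz.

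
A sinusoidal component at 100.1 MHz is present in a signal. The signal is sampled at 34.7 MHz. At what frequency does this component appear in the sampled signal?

100.1 MHz mod fs = 30.7 MHz.
30.7 MHz > fs/2 = 17.35 MHz, folds to fs − 30.7 MHz = 4 MHz.

4 MHz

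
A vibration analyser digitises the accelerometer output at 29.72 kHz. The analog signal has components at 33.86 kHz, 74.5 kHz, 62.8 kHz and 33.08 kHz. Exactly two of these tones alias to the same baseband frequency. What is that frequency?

3.36 kHz

fs/2 = 14.86 kHz.
33.86 kHz mod fs = 4.14 kHz.
4.14 kHz ≤ fs/2 = 14.86 kHz, appears at 4.14 kHz.
74.5 kHz mod fs = 15.06 kHz.
15.06 kHz > fs/2 = 14.86 kHz, folds to fs − 15.06 kHz = 14.66 kHz.
62.8 kHz mod fs = 3.36 kHz.
3.36 kHz ≤ fs/2 = 14.86 kHz, appears at 3.36 kHz.
33.08 kHz mod fs = 3.36 kHz.
3.36 kHz ≤ fs/2 = 14.86 kHz, appears at 3.36 kHz.
33.08 kHz and 62.8 kHz both map to 3.36 kHz.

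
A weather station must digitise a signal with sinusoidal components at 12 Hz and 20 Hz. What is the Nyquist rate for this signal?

40 Hz

Highest-frequency component: 20 Hz.
Nyquist rate = 2 × 20 Hz = 40 Hz.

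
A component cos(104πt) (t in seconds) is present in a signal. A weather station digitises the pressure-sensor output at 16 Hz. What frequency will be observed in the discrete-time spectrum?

ω = 104π rad/s → f = ω/(2π) = 52 Hz.
52 Hz mod fs = 4 Hz.
4 Hz ≤ fs/2 = 8 Hz, appears at 4 Hz.

4 Hz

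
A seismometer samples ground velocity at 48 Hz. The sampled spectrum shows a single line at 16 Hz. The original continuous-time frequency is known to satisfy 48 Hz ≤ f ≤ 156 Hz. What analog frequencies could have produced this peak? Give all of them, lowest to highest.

Frequencies that alias to 16 Hz are k·fs ± 16 Hz for integer k ≥ 0.
k=0: 16 Hz.
k=1: 32 Hz, 64 Hz.
k=2: 80 Hz, 112 Hz.
k=3: 128 Hz, 160 Hz.
k=4: 176 Hz, 208 Hz.
Within [48 Hz, 156 Hz]: 64 Hz, 80 Hz, 112 Hz, 128 Hz.

64 Hz, 80 Hz, 112 Hz, 128 Hz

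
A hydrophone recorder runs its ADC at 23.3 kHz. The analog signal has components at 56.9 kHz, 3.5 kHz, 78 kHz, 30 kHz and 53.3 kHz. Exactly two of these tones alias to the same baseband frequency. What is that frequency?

fs/2 = 11.65 kHz.
56.9 kHz mod fs = 10.3 kHz.
10.3 kHz ≤ fs/2 = 11.65 kHz, appears at 10.3 kHz.
3.5 kHz ≤ fs/2 = 11.65 kHz, passes unchanged.
78 kHz mod fs = 8.1 kHz.
8.1 kHz ≤ fs/2 = 11.65 kHz, appears at 8.1 kHz.
30 kHz mod fs = 6.7 kHz.
6.7 kHz ≤ fs/2 = 11.65 kHz, appears at 6.7 kHz.
53.3 kHz mod fs = 6.7 kHz.
6.7 kHz ≤ fs/2 = 11.65 kHz, appears at 6.7 kHz.
30 kHz and 53.3 kHz both map to 6.7 kHz.

6.7 kHz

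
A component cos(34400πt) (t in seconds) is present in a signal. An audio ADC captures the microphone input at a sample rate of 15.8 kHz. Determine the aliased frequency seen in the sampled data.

ω = 34400π rad/s → f = ω/(2π) = 17200 Hz = 17.2 kHz.
17.2 kHz mod fs = 1.4 kHz.
1.4 kHz ≤ fs/2 = 7.9 kHz, appears at 1.4 kHz.

1.4 kHz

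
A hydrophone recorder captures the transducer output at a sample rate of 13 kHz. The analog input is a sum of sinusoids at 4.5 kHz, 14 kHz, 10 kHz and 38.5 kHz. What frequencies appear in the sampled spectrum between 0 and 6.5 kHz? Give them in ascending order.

fs/2 = 6.5 kHz.
4.5 kHz ≤ fs/2 = 6.5 kHz, passes unchanged.
14 kHz mod fs = 1 kHz.
1 kHz ≤ fs/2 = 6.5 kHz, appears at 1 kHz.
10 kHz > fs/2 = 6.5 kHz, folds to fs − 10 kHz = 3 kHz.
38.5 kHz mod fs = 12.5 kHz.
12.5 kHz > fs/2 = 6.5 kHz, folds to fs − 12.5 kHz = 0.5 kHz.
Distinct values: {0.5 kHz, 1 kHz, 3 kHz, 4.5 kHz}.

0.5 kHz, 1 kHz, 3 kHz, 4.5 kHz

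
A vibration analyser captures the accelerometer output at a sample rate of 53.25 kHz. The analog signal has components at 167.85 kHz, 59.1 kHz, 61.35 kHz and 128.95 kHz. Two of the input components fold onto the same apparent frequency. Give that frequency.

8.1 kHz

fs/2 = 26.625 kHz.
167.85 kHz mod fs = 8.1 kHz.
8.1 kHz ≤ fs/2 = 26.625 kHz, appears at 8.1 kHz.
59.1 kHz mod fs = 5.85 kHz.
5.85 kHz ≤ fs/2 = 26.625 kHz, appears at 5.85 kHz.
61.35 kHz mod fs = 8.1 kHz.
8.1 kHz ≤ fs/2 = 26.625 kHz, appears at 8.1 kHz.
128.95 kHz mod fs = 22.45 kHz.
22.45 kHz ≤ fs/2 = 26.625 kHz, appears at 22.45 kHz.
61.35 kHz and 167.85 kHz both map to 8.1 kHz.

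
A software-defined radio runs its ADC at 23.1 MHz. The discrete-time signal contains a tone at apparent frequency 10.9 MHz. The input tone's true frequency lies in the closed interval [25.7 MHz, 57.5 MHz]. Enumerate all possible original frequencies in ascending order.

34 MHz, 35.3 MHz, 57.1 MHz

Frequencies that alias to 10.9 MHz are k·fs ± 10.9 MHz for integer k ≥ 0.
k=0: 10.9 MHz.
k=1: 12.2 MHz, 34 MHz.
k=2: 35.3 MHz, 57.1 MHz.
k=3: 58.4 MHz, 80.2 MHz.
Within [25.7 MHz, 57.5 MHz]: 34 MHz, 35.3 MHz, 57.1 MHz.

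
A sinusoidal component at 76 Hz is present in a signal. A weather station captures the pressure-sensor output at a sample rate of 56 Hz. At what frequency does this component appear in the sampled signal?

76 Hz mod fs = 20 Hz.
20 Hz ≤ fs/2 = 28 Hz, appears at 20 Hz.

20 Hz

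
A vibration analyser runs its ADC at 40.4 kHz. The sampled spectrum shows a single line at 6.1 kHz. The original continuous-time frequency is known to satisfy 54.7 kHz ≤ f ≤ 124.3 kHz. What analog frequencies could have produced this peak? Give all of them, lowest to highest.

74.7 kHz, 86.9 kHz, 115.1 kHz

Frequencies that alias to 6.1 kHz are k·fs ± 6.1 kHz for integer k ≥ 0.
k=0: 6.1 kHz.
k=1: 34.3 kHz, 46.5 kHz.
k=2: 74.7 kHz, 86.9 kHz.
k=3: 115.1 kHz, 127.3 kHz.
k=4: 155.5 kHz, 167.7 kHz.
Within [54.7 kHz, 124.3 kHz]: 74.7 kHz, 86.9 kHz, 115.1 kHz.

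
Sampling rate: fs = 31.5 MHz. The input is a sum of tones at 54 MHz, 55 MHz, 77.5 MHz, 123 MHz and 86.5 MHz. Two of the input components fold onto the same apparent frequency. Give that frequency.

fs/2 = 15.75 MHz.
54 MHz mod fs = 22.5 MHz.
22.5 MHz > fs/2 = 15.75 MHz, folds to fs − 22.5 MHz = 9 MHz.
55 MHz mod fs = 23.5 MHz.
23.5 MHz > fs/2 = 15.75 MHz, folds to fs − 23.5 MHz = 8 MHz.
77.5 MHz mod fs = 14.5 MHz.
14.5 MHz ≤ fs/2 = 15.75 MHz, appears at 14.5 MHz.
123 MHz mod fs = 28.5 MHz.
28.5 MHz > fs/2 = 15.75 MHz, folds to fs − 28.5 MHz = 3 MHz.
86.5 MHz mod fs = 23.5 MHz.
23.5 MHz > fs/2 = 15.75 MHz, folds to fs − 23.5 MHz = 8 MHz.
55 MHz and 86.5 MHz both map to 8 MHz.

8 MHz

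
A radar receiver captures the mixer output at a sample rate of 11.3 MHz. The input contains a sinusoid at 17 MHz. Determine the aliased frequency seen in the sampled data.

17 MHz mod fs = 5.7 MHz.
5.7 MHz > fs/2 = 5.65 MHz, folds to fs − 5.7 MHz = 5.6 MHz.

5.6 MHz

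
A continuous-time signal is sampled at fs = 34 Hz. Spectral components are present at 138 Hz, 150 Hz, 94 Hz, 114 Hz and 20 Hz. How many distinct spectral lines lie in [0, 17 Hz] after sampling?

fs/2 = 17 Hz.
138 Hz mod fs = 2 Hz.
2 Hz ≤ fs/2 = 17 Hz, appears at 2 Hz.
150 Hz mod fs = 14 Hz.
14 Hz ≤ fs/2 = 17 Hz, appears at 14 Hz.
94 Hz mod fs = 26 Hz.
26 Hz > fs/2 = 17 Hz, folds to fs − 26 Hz = 8 Hz.
114 Hz mod fs = 12 Hz.
12 Hz ≤ fs/2 = 17 Hz, appears at 12 Hz.
20 Hz > fs/2 = 17 Hz, folds to fs − 20 Hz = 14 Hz.
Distinct values: {2 Hz, 8 Hz, 12 Hz, 14 Hz} → 4.

4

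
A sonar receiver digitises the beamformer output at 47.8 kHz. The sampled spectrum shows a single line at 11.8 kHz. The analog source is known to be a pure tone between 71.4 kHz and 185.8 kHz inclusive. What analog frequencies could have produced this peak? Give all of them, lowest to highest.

Frequencies that alias to 11.8 kHz are k·fs ± 11.8 kHz for integer k ≥ 0.
k=0: 11.8 kHz.
k=1: 36 kHz, 59.6 kHz.
k=2: 83.8 kHz, 107.4 kHz.
k=3: 131.6 kHz, 155.2 kHz.
k=4: 179.4 kHz, 203 kHz.
k=5: 227.2 kHz, 250.8 kHz.
Within [71.4 kHz, 185.8 kHz]: 83.8 kHz, 107.4 kHz, 131.6 kHz, 155.2 kHz, 179.4 kHz.

83.8 kHz, 107.4 kHz, 131.6 kHz, 155.2 kHz, 179.4 kHz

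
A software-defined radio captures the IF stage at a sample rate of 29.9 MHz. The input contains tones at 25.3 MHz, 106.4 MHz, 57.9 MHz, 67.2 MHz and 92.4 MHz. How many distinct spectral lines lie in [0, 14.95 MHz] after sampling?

5

fs/2 = 14.95 MHz.
25.3 MHz > fs/2 = 14.95 MHz, folds to fs − 25.3 MHz = 4.6 MHz.
106.4 MHz mod fs = 16.7 MHz.
16.7 MHz > fs/2 = 14.95 MHz, folds to fs − 16.7 MHz = 13.2 MHz.
57.9 MHz mod fs = 28 MHz.
28 MHz > fs/2 = 14.95 MHz, folds to fs − 28 MHz = 1.9 MHz.
67.2 MHz mod fs = 7.4 MHz.
7.4 MHz ≤ fs/2 = 14.95 MHz, appears at 7.4 MHz.
92.4 MHz mod fs = 2.7 MHz.
2.7 MHz ≤ fs/2 = 14.95 MHz, appears at 2.7 MHz.
Distinct values: {1.9 MHz, 2.7 MHz, 4.6 MHz, 7.4 MHz, 13.2 MHz} → 5.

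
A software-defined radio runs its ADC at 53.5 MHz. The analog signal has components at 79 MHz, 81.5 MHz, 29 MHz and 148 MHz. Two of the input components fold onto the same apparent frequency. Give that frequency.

25.5 MHz

fs/2 = 26.75 MHz.
79 MHz mod fs = 25.5 MHz.
25.5 MHz ≤ fs/2 = 26.75 MHz, appears at 25.5 MHz.
81.5 MHz mod fs = 28 MHz.
28 MHz > fs/2 = 26.75 MHz, folds to fs − 28 MHz = 25.5 MHz.
29 MHz > fs/2 = 26.75 MHz, folds to fs − 29 MHz = 24.5 MHz.
148 MHz mod fs = 41 MHz.
41 MHz > fs/2 = 26.75 MHz, folds to fs − 41 MHz = 12.5 MHz.
79 MHz and 81.5 MHz both map to 25.5 MHz.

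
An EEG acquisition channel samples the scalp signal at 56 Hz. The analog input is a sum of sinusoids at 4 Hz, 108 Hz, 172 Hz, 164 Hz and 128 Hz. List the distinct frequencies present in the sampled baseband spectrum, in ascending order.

4 Hz, 16 Hz

fs/2 = 28 Hz.
4 Hz ≤ fs/2 = 28 Hz, passes unchanged.
108 Hz mod fs = 52 Hz.
52 Hz > fs/2 = 28 Hz, folds to fs − 52 Hz = 4 Hz.
172 Hz mod fs = 4 Hz.
4 Hz ≤ fs/2 = 28 Hz, appears at 4 Hz.
164 Hz mod fs = 52 Hz.
52 Hz > fs/2 = 28 Hz, folds to fs − 52 Hz = 4 Hz.
128 Hz mod fs = 16 Hz.
16 Hz ≤ fs/2 = 28 Hz, appears at 16 Hz.
Distinct values: {4 Hz, 16 Hz}.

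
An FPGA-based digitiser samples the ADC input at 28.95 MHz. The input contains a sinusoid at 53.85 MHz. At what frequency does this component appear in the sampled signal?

4.05 MHz

53.85 MHz mod fs = 24.9 MHz.
24.9 MHz > fs/2 = 14.475 MHz, folds to fs − 24.9 MHz = 4.05 MHz.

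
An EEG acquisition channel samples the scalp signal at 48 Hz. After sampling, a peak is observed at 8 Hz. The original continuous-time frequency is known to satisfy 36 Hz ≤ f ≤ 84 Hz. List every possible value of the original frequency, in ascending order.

40 Hz, 56 Hz

Frequencies that alias to 8 Hz are k·fs ± 8 Hz for integer k ≥ 0.
k=0: 8 Hz.
k=1: 40 Hz, 56 Hz.
k=2: 88 Hz, 104 Hz.
Within [36 Hz, 84 Hz]: 40 Hz, 56 Hz.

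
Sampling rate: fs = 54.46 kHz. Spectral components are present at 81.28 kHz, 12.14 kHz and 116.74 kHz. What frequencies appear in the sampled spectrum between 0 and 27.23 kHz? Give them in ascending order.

7.82 kHz, 12.14 kHz, 26.82 kHz

fs/2 = 27.23 kHz.
81.28 kHz mod fs = 26.82 kHz.
26.82 kHz ≤ fs/2 = 27.23 kHz, appears at 26.82 kHz.
12.14 kHz ≤ fs/2 = 27.23 kHz, passes unchanged.
116.74 kHz mod fs = 7.82 kHz.
7.82 kHz ≤ fs/2 = 27.23 kHz, appears at 7.82 kHz.
Distinct values: {7.82 kHz, 12.14 kHz, 26.82 kHz}.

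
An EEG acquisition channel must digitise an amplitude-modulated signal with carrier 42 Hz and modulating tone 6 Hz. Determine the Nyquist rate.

96 Hz

AM sidebands sit at fc ± fm = 36 Hz and 48 Hz.
Highest-frequency component: 48 Hz.
Nyquist rate = 2 × 48 Hz = 96 Hz.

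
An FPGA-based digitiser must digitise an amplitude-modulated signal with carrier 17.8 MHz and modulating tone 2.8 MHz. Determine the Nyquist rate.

41.2 MHz

AM sidebands sit at fc ± fm = 15 MHz and 20.6 MHz.
Highest-frequency component: 20.6 MHz.
Nyquist rate = 2 × 20.6 MHz = 41.2 MHz.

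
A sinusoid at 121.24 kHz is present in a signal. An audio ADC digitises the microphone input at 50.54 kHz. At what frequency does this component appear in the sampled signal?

121.24 kHz mod fs = 20.16 kHz.
20.16 kHz ≤ fs/2 = 25.27 kHz, appears at 20.16 kHz.

20.16 kHz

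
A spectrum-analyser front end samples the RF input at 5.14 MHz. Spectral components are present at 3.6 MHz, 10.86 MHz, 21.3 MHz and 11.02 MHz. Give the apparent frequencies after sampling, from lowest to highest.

0.58 MHz, 0.74 MHz, 1.54 MHz

fs/2 = 2.57 MHz.
3.6 MHz > fs/2 = 2.57 MHz, folds to fs − 3.6 MHz = 1.54 MHz.
10.86 MHz mod fs = 0.58 MHz.
0.58 MHz ≤ fs/2 = 2.57 MHz, appears at 0.58 MHz.
21.3 MHz mod fs = 0.74 MHz.
0.74 MHz ≤ fs/2 = 2.57 MHz, appears at 0.74 MHz.
11.02 MHz mod fs = 0.74 MHz.
0.74 MHz ≤ fs/2 = 2.57 MHz, appears at 0.74 MHz.
Distinct values: {0.58 MHz, 0.74 MHz, 1.54 MHz}.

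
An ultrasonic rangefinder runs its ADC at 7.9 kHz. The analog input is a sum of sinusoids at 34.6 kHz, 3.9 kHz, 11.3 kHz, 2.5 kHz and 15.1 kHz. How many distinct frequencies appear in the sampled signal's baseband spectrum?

fs/2 = 3.95 kHz.
34.6 kHz mod fs = 3 kHz.
3 kHz ≤ fs/2 = 3.95 kHz, appears at 3 kHz.
3.9 kHz ≤ fs/2 = 3.95 kHz, passes unchanged.
11.3 kHz mod fs = 3.4 kHz.
3.4 kHz ≤ fs/2 = 3.95 kHz, appears at 3.4 kHz.
2.5 kHz ≤ fs/2 = 3.95 kHz, passes unchanged.
15.1 kHz mod fs = 7.2 kHz.
7.2 kHz > fs/2 = 3.95 kHz, folds to fs − 7.2 kHz = 0.7 kHz.
Distinct values: {0.7 kHz, 2.5 kHz, 3 kHz, 3.4 kHz, 3.9 kHz} → 5.

5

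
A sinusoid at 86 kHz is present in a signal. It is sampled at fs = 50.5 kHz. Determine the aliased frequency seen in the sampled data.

86 kHz mod fs = 35.5 kHz.
35.5 kHz > fs/2 = 25.25 kHz, folds to fs − 35.5 kHz = 15 kHz.

15 kHz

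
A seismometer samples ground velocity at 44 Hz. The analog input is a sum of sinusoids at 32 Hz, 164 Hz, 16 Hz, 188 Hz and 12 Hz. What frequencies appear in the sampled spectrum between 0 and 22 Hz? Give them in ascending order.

12 Hz, 16 Hz

fs/2 = 22 Hz.
32 Hz > fs/2 = 22 Hz, folds to fs − 32 Hz = 12 Hz.
164 Hz mod fs = 32 Hz.
32 Hz > fs/2 = 22 Hz, folds to fs − 32 Hz = 12 Hz.
16 Hz ≤ fs/2 = 22 Hz, passes unchanged.
188 Hz mod fs = 12 Hz.
12 Hz ≤ fs/2 = 22 Hz, appears at 12 Hz.
12 Hz ≤ fs/2 = 22 Hz, passes unchanged.
Distinct values: {12 Hz, 16 Hz}.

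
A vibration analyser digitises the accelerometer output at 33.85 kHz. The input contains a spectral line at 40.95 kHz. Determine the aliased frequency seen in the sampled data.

40.95 kHz mod fs = 7.1 kHz.
7.1 kHz ≤ fs/2 = 16.925 kHz, appears at 7.1 kHz.

7.1 kHz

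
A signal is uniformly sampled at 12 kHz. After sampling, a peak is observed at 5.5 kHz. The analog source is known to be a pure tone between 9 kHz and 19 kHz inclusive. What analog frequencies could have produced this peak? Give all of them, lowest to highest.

Frequencies that alias to 5.5 kHz are k·fs ± 5.5 kHz for integer k ≥ 0.
k=0: 5.5 kHz.
k=1: 6.5 kHz, 17.5 kHz.
k=2: 18.5 kHz, 29.5 kHz.
k=3: 30.5 kHz, 41.5 kHz.
Within [9 kHz, 19 kHz]: 17.5 kHz, 18.5 kHz.

17.5 kHz, 18.5 kHz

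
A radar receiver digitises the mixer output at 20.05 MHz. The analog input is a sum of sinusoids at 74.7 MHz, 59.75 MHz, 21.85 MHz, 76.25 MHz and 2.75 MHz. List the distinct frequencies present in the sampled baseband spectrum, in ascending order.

fs/2 = 10.025 MHz.
74.7 MHz mod fs = 14.55 MHz.
14.55 MHz > fs/2 = 10.025 MHz, folds to fs − 14.55 MHz = 5.5 MHz.
59.75 MHz mod fs = 19.65 MHz.
19.65 MHz > fs/2 = 10.025 MHz, folds to fs − 19.65 MHz = 0.4 MHz.
21.85 MHz mod fs = 1.8 MHz.
1.8 MHz ≤ fs/2 = 10.025 MHz, appears at 1.8 MHz.
76.25 MHz mod fs = 16.1 MHz.
16.1 MHz > fs/2 = 10.025 MHz, folds to fs − 16.1 MHz = 3.95 MHz.
2.75 MHz ≤ fs/2 = 10.025 MHz, passes unchanged.
Distinct values: {0.4 MHz, 1.8 MHz, 2.75 MHz, 3.95 MHz, 5.5 MHz}.

0.4 MHz, 1.8 MHz, 2.75 MHz, 3.95 MHz, 5.5 MHz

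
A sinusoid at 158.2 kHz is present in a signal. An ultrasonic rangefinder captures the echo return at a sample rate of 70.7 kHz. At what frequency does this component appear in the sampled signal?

16.8 kHz

158.2 kHz mod fs = 16.8 kHz.
16.8 kHz ≤ fs/2 = 35.35 kHz, appears at 16.8 kHz.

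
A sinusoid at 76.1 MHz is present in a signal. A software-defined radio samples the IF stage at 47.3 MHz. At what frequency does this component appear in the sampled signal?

18.5 MHz

76.1 MHz mod fs = 28.8 MHz.
28.8 MHz > fs/2 = 23.65 MHz, folds to fs − 28.8 MHz = 18.5 MHz.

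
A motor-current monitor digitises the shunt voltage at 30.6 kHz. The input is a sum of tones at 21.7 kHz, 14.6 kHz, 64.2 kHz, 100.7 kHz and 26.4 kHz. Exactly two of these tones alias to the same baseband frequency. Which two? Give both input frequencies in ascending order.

21.7 kHz, 100.7 kHz

fs/2 = 15.3 kHz.
21.7 kHz > fs/2 = 15.3 kHz, folds to fs − 21.7 kHz = 8.9 kHz.
14.6 kHz ≤ fs/2 = 15.3 kHz, passes unchanged.
64.2 kHz mod fs = 3 kHz.
3 kHz ≤ fs/2 = 15.3 kHz, appears at 3 kHz.
100.7 kHz mod fs = 8.9 kHz.
8.9 kHz ≤ fs/2 = 15.3 kHz, appears at 8.9 kHz.
26.4 kHz > fs/2 = 15.3 kHz, folds to fs − 26.4 kHz = 4.2 kHz.
21.7 kHz and 100.7 kHz both map to 8.9 kHz.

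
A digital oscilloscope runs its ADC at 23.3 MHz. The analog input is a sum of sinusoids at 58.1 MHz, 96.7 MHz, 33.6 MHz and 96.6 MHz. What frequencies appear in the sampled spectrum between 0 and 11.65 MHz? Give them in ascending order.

fs/2 = 11.65 MHz.
58.1 MHz mod fs = 11.5 MHz.
11.5 MHz ≤ fs/2 = 11.65 MHz, appears at 11.5 MHz.
96.7 MHz mod fs = 3.5 MHz.
3.5 MHz ≤ fs/2 = 11.65 MHz, appears at 3.5 MHz.
33.6 MHz mod fs = 10.3 MHz.
10.3 MHz ≤ fs/2 = 11.65 MHz, appears at 10.3 MHz.
96.6 MHz mod fs = 3.4 MHz.
3.4 MHz ≤ fs/2 = 11.65 MHz, appears at 3.4 MHz.
Distinct values: {3.4 MHz, 3.5 MHz, 10.3 MHz, 11.5 MHz}.

3.4 MHz, 3.5 MHz, 10.3 MHz, 11.5 MHz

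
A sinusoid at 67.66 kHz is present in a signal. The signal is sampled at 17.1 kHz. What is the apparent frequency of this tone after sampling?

67.66 kHz mod fs = 16.36 kHz.
16.36 kHz > fs/2 = 8.55 kHz, folds to fs − 16.36 kHz = 0.74 kHz.

0.74 kHz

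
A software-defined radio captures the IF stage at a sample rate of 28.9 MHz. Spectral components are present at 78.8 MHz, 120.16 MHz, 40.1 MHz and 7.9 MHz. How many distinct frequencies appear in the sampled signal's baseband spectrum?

fs/2 = 14.45 MHz.
78.8 MHz mod fs = 21 MHz.
21 MHz > fs/2 = 14.45 MHz, folds to fs − 21 MHz = 7.9 MHz.
120.16 MHz mod fs = 4.56 MHz.
4.56 MHz ≤ fs/2 = 14.45 MHz, appears at 4.56 MHz.
40.1 MHz mod fs = 11.2 MHz.
11.2 MHz ≤ fs/2 = 14.45 MHz, appears at 11.2 MHz.
7.9 MHz ≤ fs/2 = 14.45 MHz, passes unchanged.
Distinct values: {4.56 MHz, 7.9 MHz, 11.2 MHz} → 3.

3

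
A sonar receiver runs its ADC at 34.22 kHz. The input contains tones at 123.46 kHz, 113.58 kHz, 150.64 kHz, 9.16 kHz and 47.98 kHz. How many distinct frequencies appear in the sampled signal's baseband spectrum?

fs/2 = 17.11 kHz.
123.46 kHz mod fs = 20.8 kHz.
20.8 kHz > fs/2 = 17.11 kHz, folds to fs − 20.8 kHz = 13.42 kHz.
113.58 kHz mod fs = 10.92 kHz.
10.92 kHz ≤ fs/2 = 17.11 kHz, appears at 10.92 kHz.
150.64 kHz mod fs = 13.76 kHz.
13.76 kHz ≤ fs/2 = 17.11 kHz, appears at 13.76 kHz.
9.16 kHz ≤ fs/2 = 17.11 kHz, passes unchanged.
47.98 kHz mod fs = 13.76 kHz.
13.76 kHz ≤ fs/2 = 17.11 kHz, appears at 13.76 kHz.
Distinct values: {9.16 kHz, 10.92 kHz, 13.42 kHz, 13.76 kHz} → 4.

4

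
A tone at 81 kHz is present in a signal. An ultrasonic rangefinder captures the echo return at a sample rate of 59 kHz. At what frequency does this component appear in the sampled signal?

81 kHz mod fs = 22 kHz.
22 kHz ≤ fs/2 = 29.5 kHz, appears at 22 kHz.

22 kHz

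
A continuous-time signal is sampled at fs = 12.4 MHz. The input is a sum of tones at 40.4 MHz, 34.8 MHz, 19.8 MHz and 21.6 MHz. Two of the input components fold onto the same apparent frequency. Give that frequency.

fs/2 = 6.2 MHz.
40.4 MHz mod fs = 3.2 MHz.
3.2 MHz ≤ fs/2 = 6.2 MHz, appears at 3.2 MHz.
34.8 MHz mod fs = 10 MHz.
10 MHz > fs/2 = 6.2 MHz, folds to fs − 10 MHz = 2.4 MHz.
19.8 MHz mod fs = 7.4 MHz.
7.4 MHz > fs/2 = 6.2 MHz, folds to fs − 7.4 MHz = 5 MHz.
21.6 MHz mod fs = 9.2 MHz.
9.2 MHz > fs/2 = 6.2 MHz, folds to fs − 9.2 MHz = 3.2 MHz.
21.6 MHz and 40.4 MHz both map to 3.2 MHz.

3.2 MHz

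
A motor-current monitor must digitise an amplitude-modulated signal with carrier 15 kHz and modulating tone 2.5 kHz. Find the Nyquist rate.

35 kHz

AM sidebands sit at fc ± fm = 12.5 kHz and 17.5 kHz.
Highest-frequency component: 17.5 kHz.
Nyquist rate = 2 × 17.5 kHz = 35 kHz.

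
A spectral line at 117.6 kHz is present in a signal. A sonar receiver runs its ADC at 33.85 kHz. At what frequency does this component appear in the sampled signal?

16.05 kHz

117.6 kHz mod fs = 16.05 kHz.
16.05 kHz ≤ fs/2 = 16.925 kHz, appears at 16.05 kHz.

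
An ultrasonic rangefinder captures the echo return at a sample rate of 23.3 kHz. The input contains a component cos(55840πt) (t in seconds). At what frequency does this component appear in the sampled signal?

ω = 55840π rad/s → f = ω/(2π) = 27920 Hz = 27.92 kHz.
27.92 kHz mod fs = 4.62 kHz.
4.62 kHz ≤ fs/2 = 11.65 kHz, appears at 4.62 kHz.

4.62 kHz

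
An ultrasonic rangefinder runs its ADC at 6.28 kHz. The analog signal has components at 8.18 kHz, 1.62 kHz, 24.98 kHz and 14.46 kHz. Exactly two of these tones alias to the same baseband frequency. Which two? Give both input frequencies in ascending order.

fs/2 = 3.14 kHz.
8.18 kHz mod fs = 1.9 kHz.
1.9 kHz ≤ fs/2 = 3.14 kHz, appears at 1.9 kHz.
1.62 kHz ≤ fs/2 = 3.14 kHz, passes unchanged.
24.98 kHz mod fs = 6.14 kHz.
6.14 kHz > fs/2 = 3.14 kHz, folds to fs − 6.14 kHz = 0.14 kHz.
14.46 kHz mod fs = 1.9 kHz.
1.9 kHz ≤ fs/2 = 3.14 kHz, appears at 1.9 kHz.
8.18 kHz and 14.46 kHz both map to 1.9 kHz.

8.18 kHz, 14.46 kHz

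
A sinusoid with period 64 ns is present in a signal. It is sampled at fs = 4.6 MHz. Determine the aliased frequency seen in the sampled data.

1.825 MHz

T = 64 ns → f = 1/T = 15.625 MHz.
15.625 MHz mod fs = 1.825 MHz.
1.825 MHz ≤ fs/2 = 2.3 MHz, appears at 1.825 MHz.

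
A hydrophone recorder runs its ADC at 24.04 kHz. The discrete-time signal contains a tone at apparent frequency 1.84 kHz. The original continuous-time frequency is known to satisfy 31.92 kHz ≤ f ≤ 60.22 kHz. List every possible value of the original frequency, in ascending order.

46.24 kHz, 49.92 kHz

Frequencies that alias to 1.84 kHz are k·fs ± 1.84 kHz for integer k ≥ 0.
k=0: 1.84 kHz.
k=1: 22.2 kHz, 25.88 kHz.
k=2: 46.24 kHz, 49.92 kHz.
k=3: 70.28 kHz, 73.96 kHz.
Within [31.92 kHz, 60.22 kHz]: 46.24 kHz, 49.92 kHz.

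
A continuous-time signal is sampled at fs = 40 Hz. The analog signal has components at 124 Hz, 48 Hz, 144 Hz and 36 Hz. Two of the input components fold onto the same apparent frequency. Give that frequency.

4 Hz

fs/2 = 20 Hz.
124 Hz mod fs = 4 Hz.
4 Hz ≤ fs/2 = 20 Hz, appears at 4 Hz.
48 Hz mod fs = 8 Hz.
8 Hz ≤ fs/2 = 20 Hz, appears at 8 Hz.
144 Hz mod fs = 24 Hz.
24 Hz > fs/2 = 20 Hz, folds to fs − 24 Hz = 16 Hz.
36 Hz > fs/2 = 20 Hz, folds to fs − 36 Hz = 4 Hz.
36 Hz and 124 Hz both map to 4 Hz.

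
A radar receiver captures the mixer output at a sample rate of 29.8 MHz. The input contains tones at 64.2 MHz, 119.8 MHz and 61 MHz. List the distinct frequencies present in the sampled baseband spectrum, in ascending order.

0.6 MHz, 1.4 MHz, 4.6 MHz

fs/2 = 14.9 MHz.
64.2 MHz mod fs = 4.6 MHz.
4.6 MHz ≤ fs/2 = 14.9 MHz, appears at 4.6 MHz.
119.8 MHz mod fs = 0.6 MHz.
0.6 MHz ≤ fs/2 = 14.9 MHz, appears at 0.6 MHz.
61 MHz mod fs = 1.4 MHz.
1.4 MHz ≤ fs/2 = 14.9 MHz, appears at 1.4 MHz.
Distinct values: {0.6 MHz, 1.4 MHz, 4.6 MHz}.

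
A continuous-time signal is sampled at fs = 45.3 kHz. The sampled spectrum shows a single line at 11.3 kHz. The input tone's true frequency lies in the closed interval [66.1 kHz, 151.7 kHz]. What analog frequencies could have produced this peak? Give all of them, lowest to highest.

Frequencies that alias to 11.3 kHz are k·fs ± 11.3 kHz for integer k ≥ 0.
k=0: 11.3 kHz.
k=1: 34 kHz, 56.6 kHz.
k=2: 79.3 kHz, 101.9 kHz.
k=3: 124.6 kHz, 147.2 kHz.
k=4: 169.9 kHz, 192.5 kHz.
Within [66.1 kHz, 151.7 kHz]: 79.3 kHz, 101.9 kHz, 124.6 kHz, 147.2 kHz.

79.3 kHz, 101.9 kHz, 124.6 kHz, 147.2 kHz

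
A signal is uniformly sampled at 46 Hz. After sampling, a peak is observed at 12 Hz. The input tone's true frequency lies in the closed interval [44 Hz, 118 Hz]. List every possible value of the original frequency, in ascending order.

Frequencies that alias to 12 Hz are k·fs ± 12 Hz for integer k ≥ 0.
k=0: 12 Hz.
k=1: 34 Hz, 58 Hz.
k=2: 80 Hz, 104 Hz.
k=3: 126 Hz, 150 Hz.
Within [44 Hz, 118 Hz]: 58 Hz, 80 Hz, 104 Hz.

58 Hz, 80 Hz, 104 Hz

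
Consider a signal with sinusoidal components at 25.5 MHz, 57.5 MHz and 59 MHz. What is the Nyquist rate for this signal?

118 MHz

Highest-frequency component: 59 MHz.
Nyquist rate = 2 × 59 MHz = 118 MHz.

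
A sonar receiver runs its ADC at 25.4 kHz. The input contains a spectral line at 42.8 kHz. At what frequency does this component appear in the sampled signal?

8 kHz

42.8 kHz mod fs = 17.4 kHz.
17.4 kHz > fs/2 = 12.7 kHz, folds to fs − 17.4 kHz = 8 kHz.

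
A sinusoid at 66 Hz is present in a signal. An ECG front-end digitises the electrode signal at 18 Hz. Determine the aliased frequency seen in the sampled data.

6 Hz

66 Hz mod fs = 12 Hz.
12 Hz > fs/2 = 9 Hz, folds to fs − 12 Hz = 6 Hz.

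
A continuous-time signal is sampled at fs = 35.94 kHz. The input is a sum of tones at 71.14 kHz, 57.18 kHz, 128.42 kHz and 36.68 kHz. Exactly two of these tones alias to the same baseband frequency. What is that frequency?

0.74 kHz

fs/2 = 17.97 kHz.
71.14 kHz mod fs = 35.2 kHz.
35.2 kHz > fs/2 = 17.97 kHz, folds to fs − 35.2 kHz = 0.74 kHz.
57.18 kHz mod fs = 21.24 kHz.
21.24 kHz > fs/2 = 17.97 kHz, folds to fs − 21.24 kHz = 14.7 kHz.
128.42 kHz mod fs = 20.6 kHz.
20.6 kHz > fs/2 = 17.97 kHz, folds to fs − 20.6 kHz = 15.34 kHz.
36.68 kHz mod fs = 0.74 kHz.
0.74 kHz ≤ fs/2 = 17.97 kHz, appears at 0.74 kHz.
36.68 kHz and 71.14 kHz both map to 0.74 kHz.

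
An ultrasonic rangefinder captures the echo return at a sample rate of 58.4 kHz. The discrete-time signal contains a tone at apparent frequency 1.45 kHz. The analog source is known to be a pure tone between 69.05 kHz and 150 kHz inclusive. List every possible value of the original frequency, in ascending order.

115.35 kHz, 118.25 kHz

Frequencies that alias to 1.45 kHz are k·fs ± 1.45 kHz for integer k ≥ 0.
k=0: 1.45 kHz.
k=1: 56.95 kHz, 59.85 kHz.
k=2: 115.35 kHz, 118.25 kHz.
k=3: 173.75 kHz, 176.65 kHz.
Within [69.05 kHz, 150 kHz]: 115.35 kHz, 118.25 kHz.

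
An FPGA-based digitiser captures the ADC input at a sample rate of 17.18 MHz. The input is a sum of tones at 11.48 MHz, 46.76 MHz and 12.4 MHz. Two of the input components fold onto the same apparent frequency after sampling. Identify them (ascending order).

12.4 MHz, 46.76 MHz

fs/2 = 8.59 MHz.
11.48 MHz > fs/2 = 8.59 MHz, folds to fs − 11.48 MHz = 5.7 MHz.
46.76 MHz mod fs = 12.4 MHz.
12.4 MHz > fs/2 = 8.59 MHz, folds to fs − 12.4 MHz = 4.78 MHz.
12.4 MHz > fs/2 = 8.59 MHz, folds to fs − 12.4 MHz = 4.78 MHz.
12.4 MHz and 46.76 MHz both map to 4.78 MHz.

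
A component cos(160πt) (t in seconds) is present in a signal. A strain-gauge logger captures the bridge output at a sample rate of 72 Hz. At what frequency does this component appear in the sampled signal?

ω = 160π rad/s → f = ω/(2π) = 80 Hz.
80 Hz mod fs = 8 Hz.
8 Hz ≤ fs/2 = 36 Hz, appears at 8 Hz.

8 Hz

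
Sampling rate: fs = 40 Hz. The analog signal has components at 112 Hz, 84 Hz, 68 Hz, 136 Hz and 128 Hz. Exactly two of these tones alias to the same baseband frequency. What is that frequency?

8 Hz

fs/2 = 20 Hz.
112 Hz mod fs = 32 Hz.
32 Hz > fs/2 = 20 Hz, folds to fs − 32 Hz = 8 Hz.
84 Hz mod fs = 4 Hz.
4 Hz ≤ fs/2 = 20 Hz, appears at 4 Hz.
68 Hz mod fs = 28 Hz.
28 Hz > fs/2 = 20 Hz, folds to fs − 28 Hz = 12 Hz.
136 Hz mod fs = 16 Hz.
16 Hz ≤ fs/2 = 20 Hz, appears at 16 Hz.
128 Hz mod fs = 8 Hz.
8 Hz ≤ fs/2 = 20 Hz, appears at 8 Hz.
112 Hz and 128 Hz both map to 8 Hz.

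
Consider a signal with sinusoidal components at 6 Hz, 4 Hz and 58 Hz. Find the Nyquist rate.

Highest-frequency component: 58 Hz.
Nyquist rate = 2 × 58 Hz = 116 Hz.

116 Hz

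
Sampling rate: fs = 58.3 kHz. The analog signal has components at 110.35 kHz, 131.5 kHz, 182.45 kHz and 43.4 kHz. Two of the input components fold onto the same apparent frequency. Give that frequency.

fs/2 = 29.15 kHz.
110.35 kHz mod fs = 52.05 kHz.
52.05 kHz > fs/2 = 29.15 kHz, folds to fs − 52.05 kHz = 6.25 kHz.
131.5 kHz mod fs = 14.9 kHz.
14.9 kHz ≤ fs/2 = 29.15 kHz, appears at 14.9 kHz.
182.45 kHz mod fs = 7.55 kHz.
7.55 kHz ≤ fs/2 = 29.15 kHz, appears at 7.55 kHz.
43.4 kHz > fs/2 = 29.15 kHz, folds to fs − 43.4 kHz = 14.9 kHz.
43.4 kHz and 131.5 kHz both map to 14.9 kHz.

14.9 kHz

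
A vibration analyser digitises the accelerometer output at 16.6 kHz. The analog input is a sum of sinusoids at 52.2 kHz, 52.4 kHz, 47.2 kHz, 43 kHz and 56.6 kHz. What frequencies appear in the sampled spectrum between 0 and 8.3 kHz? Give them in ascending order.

2.4 kHz, 2.6 kHz, 6.8 kHz

fs/2 = 8.3 kHz.
52.2 kHz mod fs = 2.4 kHz.
2.4 kHz ≤ fs/2 = 8.3 kHz, appears at 2.4 kHz.
52.4 kHz mod fs = 2.6 kHz.
2.6 kHz ≤ fs/2 = 8.3 kHz, appears at 2.6 kHz.
47.2 kHz mod fs = 14 kHz.
14 kHz > fs/2 = 8.3 kHz, folds to fs − 14 kHz = 2.6 kHz.
43 kHz mod fs = 9.8 kHz.
9.8 kHz > fs/2 = 8.3 kHz, folds to fs − 9.8 kHz = 6.8 kHz.
56.6 kHz mod fs = 6.8 kHz.
6.8 kHz ≤ fs/2 = 8.3 kHz, appears at 6.8 kHz.
Distinct values: {2.4 kHz, 2.6 kHz, 6.8 kHz}.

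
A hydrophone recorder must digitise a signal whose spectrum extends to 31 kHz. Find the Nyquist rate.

Nyquist rate = 2 × 31 kHz = 62 kHz.

62 kHz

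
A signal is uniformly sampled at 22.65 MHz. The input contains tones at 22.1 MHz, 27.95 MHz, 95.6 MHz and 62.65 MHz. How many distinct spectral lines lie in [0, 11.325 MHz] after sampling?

fs/2 = 11.325 MHz.
22.1 MHz > fs/2 = 11.325 MHz, folds to fs − 22.1 MHz = 0.55 MHz.
27.95 MHz mod fs = 5.3 MHz.
5.3 MHz ≤ fs/2 = 11.325 MHz, appears at 5.3 MHz.
95.6 MHz mod fs = 5 MHz.
5 MHz ≤ fs/2 = 11.325 MHz, appears at 5 MHz.
62.65 MHz mod fs = 17.35 MHz.
17.35 MHz > fs/2 = 11.325 MHz, folds to fs − 17.35 MHz = 5.3 MHz.
Distinct values: {0.55 MHz, 5 MHz, 5.3 MHz} → 3.

3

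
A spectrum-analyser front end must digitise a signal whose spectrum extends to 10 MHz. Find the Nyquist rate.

Nyquist rate = 2 × 10 MHz = 20 MHz.

20 MHz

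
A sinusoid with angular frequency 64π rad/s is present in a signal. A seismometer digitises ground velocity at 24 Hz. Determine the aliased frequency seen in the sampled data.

8 Hz

ω = 64π rad/s → f = ω/(2π) = 32 Hz.
32 Hz mod fs = 8 Hz.
8 Hz ≤ fs/2 = 12 Hz, appears at 8 Hz.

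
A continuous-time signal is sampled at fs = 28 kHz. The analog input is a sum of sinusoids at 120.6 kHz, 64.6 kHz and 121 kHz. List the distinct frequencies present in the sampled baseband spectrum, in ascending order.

fs/2 = 14 kHz.
120.6 kHz mod fs = 8.6 kHz.
8.6 kHz ≤ fs/2 = 14 kHz, appears at 8.6 kHz.
64.6 kHz mod fs = 8.6 kHz.
8.6 kHz ≤ fs/2 = 14 kHz, appears at 8.6 kHz.
121 kHz mod fs = 9 kHz.
9 kHz ≤ fs/2 = 14 kHz, appears at 9 kHz.
Distinct values: {8.6 kHz, 9 kHz}.

8.6 kHz, 9 kHz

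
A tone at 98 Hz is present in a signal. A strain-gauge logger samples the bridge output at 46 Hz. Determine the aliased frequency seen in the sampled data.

98 Hz mod fs = 6 Hz.
6 Hz ≤ fs/2 = 23 Hz, appears at 6 Hz.

6 Hz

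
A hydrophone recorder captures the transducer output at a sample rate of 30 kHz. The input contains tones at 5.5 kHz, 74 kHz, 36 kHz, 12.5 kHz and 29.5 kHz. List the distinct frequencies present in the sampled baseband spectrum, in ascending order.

fs/2 = 15 kHz.
5.5 kHz ≤ fs/2 = 15 kHz, passes unchanged.
74 kHz mod fs = 14 kHz.
14 kHz ≤ fs/2 = 15 kHz, appears at 14 kHz.
36 kHz mod fs = 6 kHz.
6 kHz ≤ fs/2 = 15 kHz, appears at 6 kHz.
12.5 kHz ≤ fs/2 = 15 kHz, passes unchanged.
29.5 kHz > fs/2 = 15 kHz, folds to fs − 29.5 kHz = 0.5 kHz.
Distinct values: {0.5 kHz, 5.5 kHz, 6 kHz, 12.5 kHz, 14 kHz}.

0.5 kHz, 5.5 kHz, 6 kHz, 12.5 kHz, 14 kHz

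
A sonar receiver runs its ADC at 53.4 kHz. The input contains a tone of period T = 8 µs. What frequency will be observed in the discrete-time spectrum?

18.2 kHz

T = 8 µs → f = 1/T = 125 kHz.
125 kHz mod fs = 18.2 kHz.
18.2 kHz ≤ fs/2 = 26.7 kHz, appears at 18.2 kHz.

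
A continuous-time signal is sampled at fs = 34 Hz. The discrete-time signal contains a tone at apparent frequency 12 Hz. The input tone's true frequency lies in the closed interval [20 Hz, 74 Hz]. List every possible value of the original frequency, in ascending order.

22 Hz, 46 Hz, 56 Hz

Frequencies that alias to 12 Hz are k·fs ± 12 Hz for integer k ≥ 0.
k=0: 12 Hz.
k=1: 22 Hz, 46 Hz.
k=2: 56 Hz, 80 Hz.
k=3: 90 Hz, 114 Hz.
Within [20 Hz, 74 Hz]: 22 Hz, 46 Hz, 56 Hz.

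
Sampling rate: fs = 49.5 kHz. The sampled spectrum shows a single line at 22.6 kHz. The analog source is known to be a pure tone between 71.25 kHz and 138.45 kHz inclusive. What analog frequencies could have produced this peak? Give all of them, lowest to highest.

72.1 kHz, 76.4 kHz, 121.6 kHz, 125.9 kHz

Frequencies that alias to 22.6 kHz are k·fs ± 22.6 kHz for integer k ≥ 0.
k=0: 22.6 kHz.
k=1: 26.9 kHz, 72.1 kHz.
k=2: 76.4 kHz, 121.6 kHz.
k=3: 125.9 kHz, 171.1 kHz.
k=4: 175.4 kHz, 220.6 kHz.
Within [71.25 kHz, 138.45 kHz]: 72.1 kHz, 76.4 kHz, 121.6 kHz, 125.9 kHz.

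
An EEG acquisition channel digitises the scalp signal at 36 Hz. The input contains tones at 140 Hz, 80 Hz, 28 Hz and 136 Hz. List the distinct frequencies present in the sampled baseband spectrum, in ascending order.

fs/2 = 18 Hz.
140 Hz mod fs = 32 Hz.
32 Hz > fs/2 = 18 Hz, folds to fs − 32 Hz = 4 Hz.
80 Hz mod fs = 8 Hz.
8 Hz ≤ fs/2 = 18 Hz, appears at 8 Hz.
28 Hz > fs/2 = 18 Hz, folds to fs − 28 Hz = 8 Hz.
136 Hz mod fs = 28 Hz.
28 Hz > fs/2 = 18 Hz, folds to fs − 28 Hz = 8 Hz.
Distinct values: {4 Hz, 8 Hz}.

4 Hz, 8 Hz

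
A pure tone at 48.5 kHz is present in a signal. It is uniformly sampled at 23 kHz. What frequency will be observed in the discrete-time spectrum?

2.5 kHz

48.5 kHz mod fs = 2.5 kHz.
2.5 kHz ≤ fs/2 = 11.5 kHz, appears at 2.5 kHz.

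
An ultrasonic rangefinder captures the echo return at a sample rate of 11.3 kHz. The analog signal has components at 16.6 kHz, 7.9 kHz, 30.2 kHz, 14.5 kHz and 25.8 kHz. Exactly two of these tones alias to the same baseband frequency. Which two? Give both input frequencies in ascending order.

fs/2 = 5.65 kHz.
16.6 kHz mod fs = 5.3 kHz.
5.3 kHz ≤ fs/2 = 5.65 kHz, appears at 5.3 kHz.
7.9 kHz > fs/2 = 5.65 kHz, folds to fs − 7.9 kHz = 3.4 kHz.
30.2 kHz mod fs = 7.6 kHz.
7.6 kHz > fs/2 = 5.65 kHz, folds to fs − 7.6 kHz = 3.7 kHz.
14.5 kHz mod fs = 3.2 kHz.
3.2 kHz ≤ fs/2 = 5.65 kHz, appears at 3.2 kHz.
25.8 kHz mod fs = 3.2 kHz.
3.2 kHz ≤ fs/2 = 5.65 kHz, appears at 3.2 kHz.
14.5 kHz and 25.8 kHz both map to 3.2 kHz.

14.5 kHz, 25.8 kHz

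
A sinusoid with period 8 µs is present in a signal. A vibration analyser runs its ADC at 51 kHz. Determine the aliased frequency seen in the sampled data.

23 kHz

T = 8 µs → f = 1/T = 125 kHz.
125 kHz mod fs = 23 kHz.
23 kHz ≤ fs/2 = 25.5 kHz, appears at 23 kHz.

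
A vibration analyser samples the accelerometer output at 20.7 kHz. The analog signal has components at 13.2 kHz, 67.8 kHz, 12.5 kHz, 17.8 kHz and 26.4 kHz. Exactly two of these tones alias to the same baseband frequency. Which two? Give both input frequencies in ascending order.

fs/2 = 10.35 kHz.
13.2 kHz > fs/2 = 10.35 kHz, folds to fs − 13.2 kHz = 7.5 kHz.
67.8 kHz mod fs = 5.7 kHz.
5.7 kHz ≤ fs/2 = 10.35 kHz, appears at 5.7 kHz.
12.5 kHz > fs/2 = 10.35 kHz, folds to fs − 12.5 kHz = 8.2 kHz.
17.8 kHz > fs/2 = 10.35 kHz, folds to fs − 17.8 kHz = 2.9 kHz.
26.4 kHz mod fs = 5.7 kHz.
5.7 kHz ≤ fs/2 = 10.35 kHz, appears at 5.7 kHz.
26.4 kHz and 67.8 kHz both map to 5.7 kHz.

26.4 kHz, 67.8 kHz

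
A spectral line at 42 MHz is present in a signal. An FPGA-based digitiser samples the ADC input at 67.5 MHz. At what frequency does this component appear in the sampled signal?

42 MHz > fs/2 = 33.75 MHz, folds to fs − 42 MHz = 25.5 MHz.

25.5 MHz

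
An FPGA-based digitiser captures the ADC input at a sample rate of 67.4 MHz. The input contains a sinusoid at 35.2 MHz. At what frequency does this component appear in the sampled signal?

32.2 MHz

35.2 MHz > fs/2 = 33.7 MHz, folds to fs − 35.2 MHz = 32.2 MHz.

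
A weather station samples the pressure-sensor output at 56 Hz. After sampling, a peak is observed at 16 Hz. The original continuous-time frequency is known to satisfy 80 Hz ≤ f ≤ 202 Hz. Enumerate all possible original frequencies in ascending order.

Frequencies that alias to 16 Hz are k·fs ± 16 Hz for integer k ≥ 0.
k=0: 16 Hz.
k=1: 40 Hz, 72 Hz.
k=2: 96 Hz, 128 Hz.
k=3: 152 Hz, 184 Hz.
k=4: 208 Hz, 240 Hz.
Within [80 Hz, 202 Hz]: 96 Hz, 128 Hz, 152 Hz, 184 Hz.

96 Hz, 128 Hz, 152 Hz, 184 Hz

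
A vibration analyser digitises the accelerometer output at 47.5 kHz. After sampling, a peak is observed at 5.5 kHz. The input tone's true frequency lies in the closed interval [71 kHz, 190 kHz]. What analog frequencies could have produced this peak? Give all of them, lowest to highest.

Frequencies that alias to 5.5 kHz are k·fs ± 5.5 kHz for integer k ≥ 0.
k=0: 5.5 kHz.
k=1: 42 kHz, 53 kHz.
k=2: 89.5 kHz, 100.5 kHz.
k=3: 137 kHz, 148 kHz.
k=4: 184.5 kHz, 195.5 kHz.
k=5: 232 kHz, 243 kHz.
Within [71 kHz, 190 kHz]: 89.5 kHz, 100.5 kHz, 137 kHz, 148 kHz, 184.5 kHz.

89.5 kHz, 100.5 kHz, 137 kHz, 148 kHz, 184.5 kHz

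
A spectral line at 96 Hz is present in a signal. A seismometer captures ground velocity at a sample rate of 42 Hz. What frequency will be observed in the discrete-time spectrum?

12 Hz

96 Hz mod fs = 12 Hz.
12 Hz ≤ fs/2 = 21 Hz, appears at 12 Hz.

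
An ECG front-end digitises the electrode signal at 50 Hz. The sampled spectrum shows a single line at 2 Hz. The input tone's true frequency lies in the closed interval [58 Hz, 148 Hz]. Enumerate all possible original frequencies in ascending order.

98 Hz, 102 Hz, 148 Hz

Frequencies that alias to 2 Hz are k·fs ± 2 Hz for integer k ≥ 0.
k=0: 2 Hz.
k=1: 48 Hz, 52 Hz.
k=2: 98 Hz, 102 Hz.
k=3: 148 Hz, 152 Hz.
k=4: 198 Hz, 202 Hz.
Within [58 Hz, 148 Hz]: 98 Hz, 102 Hz, 148 Hz.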